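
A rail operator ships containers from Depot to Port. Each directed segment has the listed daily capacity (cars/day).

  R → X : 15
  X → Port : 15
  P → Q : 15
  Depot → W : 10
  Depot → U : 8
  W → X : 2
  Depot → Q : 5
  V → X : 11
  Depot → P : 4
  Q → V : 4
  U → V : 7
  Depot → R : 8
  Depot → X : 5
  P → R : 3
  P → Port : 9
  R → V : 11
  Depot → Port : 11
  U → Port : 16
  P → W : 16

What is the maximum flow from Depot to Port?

38

Augment Depot→Port: bottleneck 11, flow now 11.
Augment Depot→P→Port: bottleneck 4, flow now 15.
Augment Depot→U→Port: bottleneck 8, flow now 23.
Augment Depot→X→Port: bottleneck 5, flow now 28.
Augment Depot→R→X→Port: bottleneck 8, flow now 36.
Augment Depot→W→X→Port: bottleneck 2, flow now 38.
No augmenting path remains; maximum flow = 38.
In the residual graph, reachable from Depot: {Depot, Q, R, V, W, X}.
Min-cut edges: Depot→P (4), Depot→U (8), Depot→Port (11), X→Port (15); capacity 4 + 8 + 11 + 15 = 38.
This cut is saturated, so no flow can exceed 38.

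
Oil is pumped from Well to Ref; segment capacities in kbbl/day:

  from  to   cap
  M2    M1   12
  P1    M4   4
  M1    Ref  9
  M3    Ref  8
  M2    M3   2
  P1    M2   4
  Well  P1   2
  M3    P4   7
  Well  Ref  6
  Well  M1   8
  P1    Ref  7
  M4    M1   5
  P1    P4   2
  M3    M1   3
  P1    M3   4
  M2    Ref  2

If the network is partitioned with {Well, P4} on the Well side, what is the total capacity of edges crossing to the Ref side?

Edges leaving {Well, P4}: Well→P1 (2), Well→M1 (8), Well→Ref (6).
Cut capacity = 2 + 8 + 6 = 16.

16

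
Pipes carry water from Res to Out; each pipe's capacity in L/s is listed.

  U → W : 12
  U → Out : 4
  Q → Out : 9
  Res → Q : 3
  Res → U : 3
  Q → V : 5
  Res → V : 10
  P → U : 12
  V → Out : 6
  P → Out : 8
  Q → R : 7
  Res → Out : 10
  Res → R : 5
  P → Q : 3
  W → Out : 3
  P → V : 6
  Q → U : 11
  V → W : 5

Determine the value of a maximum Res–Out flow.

Augment Res→Out: bottleneck 10, flow now 10.
Augment Res→Q→Out: bottleneck 3, flow now 13.
Augment Res→U→Out: bottleneck 3, flow now 16.
Augment Res→V→Out: bottleneck 6, flow now 22.
Augment Res→V→W→Out: bottleneck 3, flow now 25.
No augmenting path remains; maximum flow = 25.
In the residual graph, reachable from Res: {Res, R, V, W}.
Min-cut edges: Res→Q (3), Res→U (3), Res→Out (10), V→Out (6), W→Out (3); capacity 3 + 3 + 10 + 6 + 3 = 25.
This cut is saturated, so no flow can exceed 25.

25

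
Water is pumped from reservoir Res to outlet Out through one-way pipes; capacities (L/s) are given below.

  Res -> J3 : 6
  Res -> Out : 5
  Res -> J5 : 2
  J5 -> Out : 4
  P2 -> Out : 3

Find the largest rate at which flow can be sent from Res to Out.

Augment Res→Out: bottleneck 5, flow now 5.
Augment Res→J5→Out: bottleneck 2, flow now 7.
No augmenting path remains; maximum flow = 7.
In the residual graph, reachable from Res: {Res, J3}.
Min-cut edges: Res→J5 (2), Res→Out (5); capacity 2 + 5 = 7.
This cut is saturated, so no flow can exceed 7.

7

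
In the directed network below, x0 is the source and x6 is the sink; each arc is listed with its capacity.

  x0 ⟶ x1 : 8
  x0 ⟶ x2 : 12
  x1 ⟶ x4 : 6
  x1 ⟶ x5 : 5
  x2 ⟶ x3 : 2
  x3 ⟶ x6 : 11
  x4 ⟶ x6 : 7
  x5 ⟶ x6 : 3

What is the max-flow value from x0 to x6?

10

Augment x0→x1→x4→x6: bottleneck 6, flow now 6.
Augment x0→x1→x5→x6: bottleneck 2, flow now 8.
Augment x0→x2→x3→x6: bottleneck 2, flow now 10.
No augmenting path remains; maximum flow = 10.
In the residual graph, reachable from x0: {x0, x2}.
Min-cut edges: x0→x1 (8), x2→x3 (2); capacity 8 + 2 = 10.
This cut is saturated, so no flow can exceed 10.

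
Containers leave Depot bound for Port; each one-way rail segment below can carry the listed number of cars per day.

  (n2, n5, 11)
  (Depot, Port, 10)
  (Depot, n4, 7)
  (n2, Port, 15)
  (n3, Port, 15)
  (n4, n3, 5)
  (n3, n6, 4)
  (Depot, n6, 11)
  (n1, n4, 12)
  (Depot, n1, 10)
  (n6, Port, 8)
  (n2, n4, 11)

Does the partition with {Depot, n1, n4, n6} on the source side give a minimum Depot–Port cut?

Yes — it is a minimum cut (capacity 23).

Given cut capacity: 10 + 5 + 8 = 23.
Augment Depot→Port: bottleneck 10, flow now 10.
Augment Depot→n6→Port: bottleneck 8, flow now 18.
Augment Depot→n4→n3→Port: bottleneck 5, flow now 23.
No augmenting path remains; maximum flow = 23.
Cut capacity 23 equals the max flow, so it is a minimum cut.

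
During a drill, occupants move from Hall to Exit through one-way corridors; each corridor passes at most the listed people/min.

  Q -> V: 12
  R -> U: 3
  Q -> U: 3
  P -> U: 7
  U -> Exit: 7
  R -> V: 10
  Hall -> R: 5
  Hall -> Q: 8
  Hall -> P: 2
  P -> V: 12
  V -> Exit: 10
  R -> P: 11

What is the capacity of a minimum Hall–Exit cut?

15

Augment Hall→P→U→Exit: bottleneck 2, flow now 2.
Augment Hall→Q→U→Exit: bottleneck 3, flow now 5.
Augment Hall→Q→V→Exit: bottleneck 5, flow now 10.
Augment Hall→R→U→Exit: bottleneck 2, flow now 12.
Augment Hall→R→V→Exit: bottleneck 3, flow now 15.
No augmenting path remains; maximum flow = 15.
By max-flow min-cut, the minimum cut capacity equals the max flow.
In the residual graph, reachable from Hall: {Hall}.
Min-cut edges: Hall→P (2), Hall→Q (8), Hall→R (5); capacity 2 + 8 + 5 = 15.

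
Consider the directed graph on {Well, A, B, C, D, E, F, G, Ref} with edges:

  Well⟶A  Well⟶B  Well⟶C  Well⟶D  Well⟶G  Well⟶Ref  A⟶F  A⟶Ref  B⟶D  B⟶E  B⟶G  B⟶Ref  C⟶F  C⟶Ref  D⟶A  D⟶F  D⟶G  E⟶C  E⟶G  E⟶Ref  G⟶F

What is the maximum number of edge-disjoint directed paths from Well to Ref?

Assign every edge capacity 1; by Menger, the answer equals the max flow.
Path Well→Ref (+1); total 1.
Path Well→A→Ref (+1); total 2.
Path Well→B→Ref (+1); total 3.
Path Well→C→Ref (+1); total 4.
No residual Well→Ref path; max flow = 4.
Certifying cut of size 4: {A→Ref, Well→B, Well→C, Well→Ref}.

4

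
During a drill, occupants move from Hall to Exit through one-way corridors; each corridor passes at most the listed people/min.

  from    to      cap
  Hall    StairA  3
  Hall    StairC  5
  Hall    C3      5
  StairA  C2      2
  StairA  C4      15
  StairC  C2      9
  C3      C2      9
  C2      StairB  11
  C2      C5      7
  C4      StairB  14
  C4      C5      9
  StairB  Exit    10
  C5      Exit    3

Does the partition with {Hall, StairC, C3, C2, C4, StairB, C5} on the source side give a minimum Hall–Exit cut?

No — its capacity is 16, but the minimum cut has capacity 13.

Given cut capacity: 3 + 10 + 3 = 16.
Augment Hall→StairA→C2→StairB→Exit: bottleneck 2, flow now 2.
Augment Hall→StairA→C4→StairB→Exit: bottleneck 1, flow now 3.
Augment Hall→StairC→C2→StairB→Exit: bottleneck 5, flow now 8.
Augment Hall→C3→C2→StairB→Exit: bottleneck 2, flow now 10.
Augment Hall→C3→C2→C5→Exit: bottleneck 3, flow now 13.
No augmenting path remains; maximum flow = 13.
In the residual graph, reachable from Hall: {Hall}.
Min-cut edges: Hall→StairA (3), Hall→StairC (5), Hall→C3 (5); capacity 3 + 5 + 5 = 13.
Cut capacity 16 exceeds the max flow 13, so it is not minimum.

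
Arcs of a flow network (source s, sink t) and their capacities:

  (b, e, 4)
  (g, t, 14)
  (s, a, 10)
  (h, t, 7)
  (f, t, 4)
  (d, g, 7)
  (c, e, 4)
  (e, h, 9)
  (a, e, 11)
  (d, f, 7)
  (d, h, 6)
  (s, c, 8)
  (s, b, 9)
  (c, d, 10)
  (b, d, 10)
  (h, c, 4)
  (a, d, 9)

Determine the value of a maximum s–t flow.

Augment s→a→d→f→t: bottleneck 4, flow now 4.
Augment s→a→d→g→t: bottleneck 5, flow now 9.
Augment s→a→e→h→t: bottleneck 1, flow now 10.
Augment s→b→d→g→t: bottleneck 2, flow now 12.
Augment s→b→d→h→t: bottleneck 6, flow now 18.
No augmenting path remains; maximum flow = 18.
In the residual graph, reachable from s: {s, a, b, c, d, e, f, h}.
Min-cut edges: d→g (7), f→t (4), h→t (7); capacity 7 + 4 + 7 = 18.
This cut is saturated, so no flow can exceed 18.

18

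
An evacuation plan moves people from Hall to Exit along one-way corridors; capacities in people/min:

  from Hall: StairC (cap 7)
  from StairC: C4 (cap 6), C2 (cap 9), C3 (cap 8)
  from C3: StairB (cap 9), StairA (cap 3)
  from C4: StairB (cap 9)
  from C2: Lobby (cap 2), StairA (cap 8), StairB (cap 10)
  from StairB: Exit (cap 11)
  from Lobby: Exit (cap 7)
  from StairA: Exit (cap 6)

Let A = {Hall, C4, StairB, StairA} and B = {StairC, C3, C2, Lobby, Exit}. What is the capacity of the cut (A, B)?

Edges leaving {Hall, C4, StairB, StairA}: Hall→StairC (7), StairB→Exit (11), StairA→Exit (6).
Cut capacity = 7 + 11 + 6 = 24.

24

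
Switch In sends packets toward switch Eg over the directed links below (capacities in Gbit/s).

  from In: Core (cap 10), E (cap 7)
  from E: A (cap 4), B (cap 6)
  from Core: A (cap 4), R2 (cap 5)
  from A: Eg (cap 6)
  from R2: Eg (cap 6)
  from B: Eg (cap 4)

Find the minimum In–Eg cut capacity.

15

Augment In→E→A→Eg: bottleneck 4, flow now 4.
Augment In→E→B→Eg: bottleneck 3, flow now 7.
Augment In→Core→A→Eg: bottleneck 2, flow now 9.
Augment In→Core→R2→Eg: bottleneck 5, flow now 14.
Augment In→Core→A→E→B→Eg: bottleneck 1, flow now 15. (uses reverse residual edge)
No augmenting path remains; maximum flow = 15.
By max-flow min-cut, the minimum cut capacity equals the max flow.
In the residual graph, reachable from In: {In, E, Core, A, B}.
Min-cut edges: Core→R2 (5), A→Eg (6), B→Eg (4); capacity 5 + 6 + 4 = 15.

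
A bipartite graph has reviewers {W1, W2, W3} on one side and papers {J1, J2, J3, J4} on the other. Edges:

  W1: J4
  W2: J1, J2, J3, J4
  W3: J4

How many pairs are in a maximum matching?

Unit-capacity flow: source→left, listed edges, right→sink; max matching = max flow.
Augmenting path W1→J4 (+1); matched 1.
Augmenting path W2→J1 (+1); matched 2.
No augmenting path remains; maximum matching = 2.
König certificate: {W2, J4} is a vertex cover of size 2 (every listed pair touches it), so no matching can be larger.

2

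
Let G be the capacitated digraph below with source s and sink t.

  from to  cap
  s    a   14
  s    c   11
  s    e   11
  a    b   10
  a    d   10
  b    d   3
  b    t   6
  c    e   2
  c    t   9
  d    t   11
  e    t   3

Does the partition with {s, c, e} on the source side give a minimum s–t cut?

Given cut capacity: 14 + 9 + 3 = 26.
Augment s→c→t: bottleneck 9, flow now 9.
Augment s→e→t: bottleneck 3, flow now 12.
Augment s→a→b→t: bottleneck 6, flow now 18.
Augment s→a→d→t: bottleneck 8, flow now 26.
No augmenting path remains; maximum flow = 26.
Cut capacity 26 equals the max flow, so it is a minimum cut.

Yes — it is a minimum cut (capacity 26).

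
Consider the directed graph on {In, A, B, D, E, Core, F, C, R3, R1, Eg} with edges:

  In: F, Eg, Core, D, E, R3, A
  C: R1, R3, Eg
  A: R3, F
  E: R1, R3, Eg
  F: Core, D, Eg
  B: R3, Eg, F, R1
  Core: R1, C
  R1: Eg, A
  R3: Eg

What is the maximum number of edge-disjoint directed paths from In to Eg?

Assign every edge capacity 1; by Menger, the answer equals the max flow.
Path In→Eg (+1); total 1.
Path In→E→Eg (+1); total 2.
Path In→F→Eg (+1); total 3.
Path In→R3→Eg (+1); total 4.
Path In→Core→C→Eg (+1); total 5.
Path In→A→F→Core→R1→Eg (+1); total 6.
No residual In→Eg path; max flow = 6.
Certifying cut of size 6: {In→A, In→Core, In→E, In→Eg, In→F, In→R3}.

6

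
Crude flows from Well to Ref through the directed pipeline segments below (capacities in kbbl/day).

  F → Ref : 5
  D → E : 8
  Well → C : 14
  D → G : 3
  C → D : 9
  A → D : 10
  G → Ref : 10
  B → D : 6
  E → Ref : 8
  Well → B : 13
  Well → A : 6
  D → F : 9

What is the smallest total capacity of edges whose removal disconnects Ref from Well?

16

Augment Well→A→D→E→Ref: bottleneck 6, flow now 6.
Augment Well→B→D→E→Ref: bottleneck 2, flow now 8.
Augment Well→B→D→F→Ref: bottleneck 4, flow now 12.
Augment Well→C→D→F→Ref: bottleneck 1, flow now 13.
Augment Well→C→D→G→Ref: bottleneck 3, flow now 16.
No augmenting path remains; maximum flow = 16.
By max-flow min-cut, the minimum cut capacity equals the max flow.
In the residual graph, reachable from Well: {Well, A, B, C, D, F}.
Min-cut edges: D→E (8), D→G (3), F→Ref (5); capacity 8 + 3 + 5 = 16.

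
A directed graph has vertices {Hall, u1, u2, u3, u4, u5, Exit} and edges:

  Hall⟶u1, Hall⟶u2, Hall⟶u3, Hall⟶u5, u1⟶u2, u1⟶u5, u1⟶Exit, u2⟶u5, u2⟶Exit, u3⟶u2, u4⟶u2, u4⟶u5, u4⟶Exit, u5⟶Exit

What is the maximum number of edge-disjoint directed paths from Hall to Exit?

Assign every edge capacity 1; by Menger, the answer equals the max flow.
Path Hall→u1→Exit (+1); total 1.
Path Hall→u2→Exit (+1); total 2.
Path Hall→u5→Exit (+1); total 3.
No residual Hall→Exit path; max flow = 3.
Certifying cut of size 3: {Hall→u1, u2→Exit, u5→Exit}.

3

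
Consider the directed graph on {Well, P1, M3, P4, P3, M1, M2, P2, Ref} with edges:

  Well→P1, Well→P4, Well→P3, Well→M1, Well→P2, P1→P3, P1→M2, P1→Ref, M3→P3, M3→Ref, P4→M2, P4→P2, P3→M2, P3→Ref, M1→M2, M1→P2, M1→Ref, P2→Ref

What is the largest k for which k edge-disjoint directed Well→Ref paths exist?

4

Assign every edge capacity 1; by Menger, the answer equals the max flow.
Path Well→P1→Ref (+1); total 1.
Path Well→P3→Ref (+1); total 2.
Path Well→M1→Ref (+1); total 3.
Path Well→P2→Ref (+1); total 4.
No residual Well→Ref path; max flow = 4.
Certifying cut of size 4: {P2→Ref, Well→M1, Well→P1, Well→P3}.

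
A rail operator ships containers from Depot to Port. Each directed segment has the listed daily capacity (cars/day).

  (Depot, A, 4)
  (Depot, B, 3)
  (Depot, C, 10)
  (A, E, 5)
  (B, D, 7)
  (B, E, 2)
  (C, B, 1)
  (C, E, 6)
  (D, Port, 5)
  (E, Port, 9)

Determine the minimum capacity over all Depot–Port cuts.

13

Augment Depot→A→E→Port: bottleneck 4, flow now 4.
Augment Depot→B→D→Port: bottleneck 3, flow now 7.
Augment Depot→C→E→Port: bottleneck 5, flow now 12.
Augment Depot→C→B→D→Port: bottleneck 1, flow now 13.
No augmenting path remains; maximum flow = 13.
By max-flow min-cut, the minimum cut capacity equals the max flow.
In the residual graph, reachable from Depot: {Depot, A, C, E}.
Min-cut edges: Depot→B (3), C→B (1), E→Port (9); capacity 3 + 1 + 9 = 13.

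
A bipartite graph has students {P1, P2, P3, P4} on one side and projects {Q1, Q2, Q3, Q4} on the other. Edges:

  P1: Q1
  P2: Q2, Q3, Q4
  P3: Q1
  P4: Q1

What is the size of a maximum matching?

2

Unit-capacity flow: source→left, listed edges, right→sink; max matching = max flow.
Augmenting path P1→Q1 (+1); matched 1.
Augmenting path P2→Q2 (+1); matched 2.
No augmenting path remains; maximum matching = 2.
König certificate: {P2, Q1} is a vertex cover of size 2 (every listed pair touches it), so no matching can be larger.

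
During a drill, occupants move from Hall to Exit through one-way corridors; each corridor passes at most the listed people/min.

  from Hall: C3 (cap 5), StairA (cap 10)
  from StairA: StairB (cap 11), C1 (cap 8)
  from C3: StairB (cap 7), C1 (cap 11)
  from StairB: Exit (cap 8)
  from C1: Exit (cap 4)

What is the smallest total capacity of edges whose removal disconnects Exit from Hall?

Augment Hall→StairA→StairB→Exit: bottleneck 8, flow now 8.
Augment Hall→StairA→C1→Exit: bottleneck 2, flow now 10.
Augment Hall→C3→C1→Exit: bottleneck 2, flow now 12.
No augmenting path remains; maximum flow = 12.
By max-flow min-cut, the minimum cut capacity equals the max flow.
In the residual graph, reachable from Hall: {Hall, StairA, C3, StairB, C1}.
Min-cut edges: StairB→Exit (8), C1→Exit (4); capacity 8 + 4 = 12.

12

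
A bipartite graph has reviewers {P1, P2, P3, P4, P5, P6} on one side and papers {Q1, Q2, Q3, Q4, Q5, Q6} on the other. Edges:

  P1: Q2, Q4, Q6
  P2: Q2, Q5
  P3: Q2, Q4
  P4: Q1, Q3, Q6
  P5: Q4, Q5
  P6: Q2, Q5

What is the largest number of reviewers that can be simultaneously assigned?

5

Unit-capacity flow: source→left, listed edges, right→sink; max matching = max flow.
Augmenting path P1→Q2 (+1); matched 1.
Augmenting path P2→Q5 (+1); matched 2.
Augmenting path P3→Q4 (+1); matched 3.
Augmenting path P4→Q1 (+1); matched 4.
Augmenting path P6→Q2→P1→Q6 (+1); matched 5.
No augmenting path remains; maximum matching = 5.
König certificate: {P1, P4, Q2, Q4, Q5} is a vertex cover of size 5 (every listed pair touches it), so no matching can be larger.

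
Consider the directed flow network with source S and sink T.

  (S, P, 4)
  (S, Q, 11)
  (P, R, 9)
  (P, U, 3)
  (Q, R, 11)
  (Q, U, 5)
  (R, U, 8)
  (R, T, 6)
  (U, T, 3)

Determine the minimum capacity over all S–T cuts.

9

Augment S→P→R→T: bottleneck 4, flow now 4.
Augment S→Q→R→T: bottleneck 2, flow now 6.
Augment S→Q→U→T: bottleneck 3, flow now 9.
No augmenting path remains; maximum flow = 9.
By max-flow min-cut, the minimum cut capacity equals the max flow.
In the residual graph, reachable from S: {S, P, Q, R, U}.
Min-cut edges: R→T (6), U→T (3); capacity 6 + 3 = 9.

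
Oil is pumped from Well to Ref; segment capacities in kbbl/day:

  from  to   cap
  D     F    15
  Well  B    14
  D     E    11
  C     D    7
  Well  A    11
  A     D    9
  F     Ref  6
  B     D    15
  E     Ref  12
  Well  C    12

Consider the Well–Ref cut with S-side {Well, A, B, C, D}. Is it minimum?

Given cut capacity: 11 + 15 = 26.
Augment Well→A→D→E→Ref: bottleneck 9, flow now 9.
Augment Well→B→D→E→Ref: bottleneck 2, flow now 11.
Augment Well→B→D→F→Ref: bottleneck 6, flow now 17.
No augmenting path remains; maximum flow = 17.
In the residual graph, reachable from Well: {Well, A, B, C, D, F}.
Min-cut edges: D→E (11), F→Ref (6); capacity 11 + 6 = 17.
Cut capacity 26 exceeds the max flow 17, so it is not minimum.

No — its capacity is 26, but the minimum cut has capacity 17.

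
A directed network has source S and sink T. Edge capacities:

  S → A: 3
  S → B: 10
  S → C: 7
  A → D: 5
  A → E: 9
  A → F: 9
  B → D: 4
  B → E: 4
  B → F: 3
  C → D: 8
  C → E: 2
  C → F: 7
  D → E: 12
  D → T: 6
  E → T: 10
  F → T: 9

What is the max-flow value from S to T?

Augment S→A→D→T: bottleneck 3, flow now 3.
Augment S→B→D→T: bottleneck 3, flow now 6.
Augment S→B→E→T: bottleneck 4, flow now 10.
Augment S→B→F→T: bottleneck 3, flow now 13.
Augment S→C→E→T: bottleneck 2, flow now 15.
Augment S→C→F→T: bottleneck 5, flow now 20.
No augmenting path remains; maximum flow = 20.
In the residual graph, reachable from S: {S}.
Min-cut edges: S→A (3), S→B (10), S→C (7); capacity 3 + 10 + 7 = 20.
This cut is saturated, so no flow can exceed 20.

20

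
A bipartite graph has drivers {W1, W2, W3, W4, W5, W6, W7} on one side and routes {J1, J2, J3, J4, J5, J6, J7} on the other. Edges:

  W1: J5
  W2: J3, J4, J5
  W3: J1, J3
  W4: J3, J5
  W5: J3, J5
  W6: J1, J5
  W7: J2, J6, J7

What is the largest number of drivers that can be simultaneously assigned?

5

Unit-capacity flow: source→left, listed edges, right→sink; max matching = max flow.
Augmenting path W1→J5 (+1); matched 1.
Augmenting path W2→J3 (+1); matched 2.
Augmenting path W3→J1 (+1); matched 3.
Augmenting path W7→J2 (+1); matched 4.
Augmenting path W4→J3→W2→J4 (+1); matched 5.
No augmenting path remains; maximum matching = 5.
König certificate: {W2, W7, J1, J3, J5} is a vertex cover of size 5 (every listed pair touches it), so no matching can be larger.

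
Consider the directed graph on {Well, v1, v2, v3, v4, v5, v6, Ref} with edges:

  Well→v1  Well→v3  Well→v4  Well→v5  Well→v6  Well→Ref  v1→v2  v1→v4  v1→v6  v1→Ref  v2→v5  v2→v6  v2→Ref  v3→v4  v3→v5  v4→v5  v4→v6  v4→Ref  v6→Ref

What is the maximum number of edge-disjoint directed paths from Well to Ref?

Assign every edge capacity 1; by Menger, the answer equals the max flow.
Path Well→Ref (+1); total 1.
Path Well→v1→Ref (+1); total 2.
Path Well→v4→Ref (+1); total 3.
Path Well→v6→Ref (+1); total 4.
No residual Well→Ref path; max flow = 4.
Certifying cut of size 4: {Well→Ref, Well→v1, v4→Ref, v6→Ref}.

4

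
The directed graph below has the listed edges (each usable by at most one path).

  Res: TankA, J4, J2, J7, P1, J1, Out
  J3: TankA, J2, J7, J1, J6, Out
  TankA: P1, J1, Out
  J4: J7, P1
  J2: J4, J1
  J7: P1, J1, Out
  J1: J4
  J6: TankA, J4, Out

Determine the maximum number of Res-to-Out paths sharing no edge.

Assign every edge capacity 1; by Menger, the answer equals the max flow.
Path Res→Out (+1); total 1.
Path Res→TankA→Out (+1); total 2.
Path Res→J7→Out (+1); total 3.
No residual Res→Out path; max flow = 3.
Certifying cut of size 3: {J7→Out, Res→Out, Res→TankA}.

3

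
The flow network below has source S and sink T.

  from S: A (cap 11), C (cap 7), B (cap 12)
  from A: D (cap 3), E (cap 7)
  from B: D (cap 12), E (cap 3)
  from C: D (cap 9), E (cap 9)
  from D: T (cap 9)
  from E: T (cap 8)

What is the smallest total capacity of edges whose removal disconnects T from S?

17

Augment S→A→D→T: bottleneck 3, flow now 3.
Augment S→A→E→T: bottleneck 7, flow now 10.
Augment S→B→D→T: bottleneck 6, flow now 16.
Augment S→B→E→T: bottleneck 1, flow now 17.
No augmenting path remains; maximum flow = 17.
By max-flow min-cut, the minimum cut capacity equals the max flow.
In the residual graph, reachable from S: {S, A, B, C, D, E}.
Min-cut edges: D→T (9), E→T (8); capacity 9 + 8 = 17.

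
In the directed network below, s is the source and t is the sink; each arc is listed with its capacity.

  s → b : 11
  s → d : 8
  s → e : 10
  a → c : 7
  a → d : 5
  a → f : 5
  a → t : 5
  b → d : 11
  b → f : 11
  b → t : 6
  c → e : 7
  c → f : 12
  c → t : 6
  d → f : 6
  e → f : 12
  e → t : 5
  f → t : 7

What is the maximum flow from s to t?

18

Augment s→b→t: bottleneck 6, flow now 6.
Augment s→e→t: bottleneck 5, flow now 11.
Augment s→b→f→t: bottleneck 5, flow now 16.
Augment s→d→f→t: bottleneck 2, flow now 18.
No augmenting path remains; maximum flow = 18.
In the residual graph, reachable from s: {s, b, d, e, f}.
Min-cut edges: b→t (6), e→t (5), f→t (7); capacity 6 + 5 + 7 = 18.
This cut is saturated, so no flow can exceed 18.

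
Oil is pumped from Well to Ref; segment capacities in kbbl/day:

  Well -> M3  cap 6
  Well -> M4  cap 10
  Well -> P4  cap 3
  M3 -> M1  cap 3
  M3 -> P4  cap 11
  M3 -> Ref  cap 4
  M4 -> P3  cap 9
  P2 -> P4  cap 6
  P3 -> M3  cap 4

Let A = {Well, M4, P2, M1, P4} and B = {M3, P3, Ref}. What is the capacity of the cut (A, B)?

Edges leaving {Well, M4, P2, M1, P4}: Well→M3 (6), M4→P3 (9).
Cut capacity = 6 + 9 = 15.

15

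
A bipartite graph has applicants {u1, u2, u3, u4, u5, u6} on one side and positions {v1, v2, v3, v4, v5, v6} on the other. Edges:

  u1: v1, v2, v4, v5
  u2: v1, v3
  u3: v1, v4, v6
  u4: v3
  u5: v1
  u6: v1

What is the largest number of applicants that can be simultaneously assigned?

4

Unit-capacity flow: source→left, listed edges, right→sink; max matching = max flow.
Augmenting path u1→v1 (+1); matched 1.
Augmenting path u2→v3 (+1); matched 2.
Augmenting path u3→v4 (+1); matched 3.
Augmenting path u5→v1→u1→v2 (+1); matched 4.
No augmenting path remains; maximum matching = 4.
König certificate: {u1, u3, v1, v3} is a vertex cover of size 4 (every listed pair touches it), so no matching can be larger.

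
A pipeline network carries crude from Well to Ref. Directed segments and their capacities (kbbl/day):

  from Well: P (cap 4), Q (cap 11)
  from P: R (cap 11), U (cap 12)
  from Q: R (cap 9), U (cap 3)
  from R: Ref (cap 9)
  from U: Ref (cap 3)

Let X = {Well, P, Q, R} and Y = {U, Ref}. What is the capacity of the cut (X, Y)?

24

Edges leaving {Well, P, Q, R}: P→U (12), Q→U (3), R→Ref (9).
Cut capacity = 12 + 3 + 9 = 24.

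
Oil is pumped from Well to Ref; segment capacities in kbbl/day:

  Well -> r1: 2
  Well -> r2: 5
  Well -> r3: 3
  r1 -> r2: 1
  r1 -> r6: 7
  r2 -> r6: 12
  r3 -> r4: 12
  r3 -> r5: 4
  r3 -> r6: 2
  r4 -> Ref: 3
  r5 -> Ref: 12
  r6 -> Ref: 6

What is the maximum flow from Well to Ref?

Augment Well→r1→r6→Ref: bottleneck 2, flow now 2.
Augment Well→r2→r6→Ref: bottleneck 4, flow now 6.
Augment Well→r3→r4→Ref: bottleneck 3, flow now 9.
No augmenting path remains; maximum flow = 9.
In the residual graph, reachable from Well: {Well, r1, r2, r6}.
Min-cut edges: Well→r3 (3), r6→Ref (6); capacity 3 + 6 = 9.
This cut is saturated, so no flow can exceed 9.

9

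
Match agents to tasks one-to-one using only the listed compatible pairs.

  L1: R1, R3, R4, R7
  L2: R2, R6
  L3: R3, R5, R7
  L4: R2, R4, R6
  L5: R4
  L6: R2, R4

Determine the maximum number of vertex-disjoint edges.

5

Unit-capacity flow: source→left, listed edges, right→sink; max matching = max flow.
Augmenting path L1→R1 (+1); matched 1.
Augmenting path L2→R2 (+1); matched 2.
Augmenting path L3→R3 (+1); matched 3.
Augmenting path L4→R4 (+1); matched 4.
Augmenting path L5→R4→L4→R6 (+1); matched 5.
No augmenting path remains; maximum matching = 5.
König certificate: {L1, L3, R2, R4, R6} is a vertex cover of size 5 (every listed pair touches it), so no matching can be larger.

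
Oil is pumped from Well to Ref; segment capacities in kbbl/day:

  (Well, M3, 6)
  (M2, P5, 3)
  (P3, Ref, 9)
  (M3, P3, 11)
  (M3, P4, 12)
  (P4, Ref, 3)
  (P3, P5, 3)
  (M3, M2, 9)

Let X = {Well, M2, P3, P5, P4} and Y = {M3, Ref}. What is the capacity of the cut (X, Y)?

18

Edges leaving {Well, M2, P3, P5, P4}: Well→M3 (6), P3→Ref (9), P4→Ref (3).
Cut capacity = 6 + 9 + 3 = 18.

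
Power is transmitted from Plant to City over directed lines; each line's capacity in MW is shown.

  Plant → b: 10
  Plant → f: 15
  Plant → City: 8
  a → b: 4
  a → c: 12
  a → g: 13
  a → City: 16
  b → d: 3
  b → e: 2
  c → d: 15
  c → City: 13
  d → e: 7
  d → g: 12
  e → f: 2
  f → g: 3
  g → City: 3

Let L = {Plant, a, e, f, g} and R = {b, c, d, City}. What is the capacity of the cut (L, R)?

Edges leaving {Plant, a, e, f, g}: Plant→b (10), Plant→City (8), a→b (4), a→c (12), a→City (16), g→City (3).
Cut capacity = 10 + 8 + 4 + 12 + 16 + 3 = 53.

53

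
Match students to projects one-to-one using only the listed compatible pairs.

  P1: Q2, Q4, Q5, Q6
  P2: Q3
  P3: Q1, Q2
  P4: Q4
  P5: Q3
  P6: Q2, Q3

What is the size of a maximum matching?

5

Unit-capacity flow: source→left, listed edges, right→sink; max matching = max flow.
Augmenting path P1→Q2 (+1); matched 1.
Augmenting path P2→Q3 (+1); matched 2.
Augmenting path P3→Q1 (+1); matched 3.
Augmenting path P4→Q4 (+1); matched 4.
Augmenting path P6→Q2→P1→Q5 (+1); matched 5.
No augmenting path remains; maximum matching = 5.
König certificate: {P1, P3, P4, P6, Q3} is a vertex cover of size 5 (every listed pair touches it), so no matching can be larger.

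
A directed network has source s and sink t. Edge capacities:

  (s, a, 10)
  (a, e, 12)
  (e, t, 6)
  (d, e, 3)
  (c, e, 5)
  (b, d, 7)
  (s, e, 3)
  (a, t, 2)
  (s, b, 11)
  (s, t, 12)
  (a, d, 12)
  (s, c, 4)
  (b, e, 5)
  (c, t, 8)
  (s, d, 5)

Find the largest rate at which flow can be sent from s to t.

Augment s→t: bottleneck 12, flow now 12.
Augment s→a→t: bottleneck 2, flow now 14.
Augment s→c→t: bottleneck 4, flow now 18.
Augment s→e→t: bottleneck 3, flow now 21.
Augment s→a→e→t: bottleneck 3, flow now 24.
No augmenting path remains; maximum flow = 24.
In the residual graph, reachable from s: {s, a, b, d, e}.
Min-cut edges: s→c (4), s→t (12), a→t (2), e→t (6); capacity 4 + 12 + 2 + 6 = 24.
This cut is saturated, so no flow can exceed 24.

24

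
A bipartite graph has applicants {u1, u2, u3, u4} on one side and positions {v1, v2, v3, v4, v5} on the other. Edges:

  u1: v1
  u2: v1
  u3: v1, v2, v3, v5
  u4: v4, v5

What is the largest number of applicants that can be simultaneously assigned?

Unit-capacity flow: source→left, listed edges, right→sink; max matching = max flow.
Augmenting path u1→v1 (+1); matched 1.
Augmenting path u3→v2 (+1); matched 2.
Augmenting path u4→v4 (+1); matched 3.
No augmenting path remains; maximum matching = 3.
König certificate: {u3, u4, v1} is a vertex cover of size 3 (every listed pair touches it), so no matching can be larger.

3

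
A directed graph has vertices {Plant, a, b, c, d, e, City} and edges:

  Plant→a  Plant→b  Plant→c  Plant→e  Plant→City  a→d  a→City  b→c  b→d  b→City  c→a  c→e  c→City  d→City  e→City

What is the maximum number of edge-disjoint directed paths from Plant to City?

5

Assign every edge capacity 1; by Menger, the answer equals the max flow.
Path Plant→City (+1); total 1.
Path Plant→a→City (+1); total 2.
Path Plant→b→City (+1); total 3.
Path Plant→c→City (+1); total 4.
Path Plant→e→City (+1); total 5.
No residual Plant→City path; max flow = 5.
Certifying cut of size 5: {Plant→City, Plant→a, Plant→b, Plant→c, Plant→e}.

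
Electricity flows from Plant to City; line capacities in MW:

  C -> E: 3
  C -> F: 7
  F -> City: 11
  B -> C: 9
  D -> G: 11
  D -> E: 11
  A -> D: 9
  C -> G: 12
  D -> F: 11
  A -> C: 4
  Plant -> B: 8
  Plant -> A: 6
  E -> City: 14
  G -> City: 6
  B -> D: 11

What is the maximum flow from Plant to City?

Augment Plant→A→C→E→City: bottleneck 3, flow now 3.
Augment Plant→A→C→F→City: bottleneck 1, flow now 4.
Augment Plant→A→D→E→City: bottleneck 2, flow now 6.
Augment Plant→B→C→F→City: bottleneck 6, flow now 12.
Augment Plant→B→C→G→City: bottleneck 2, flow now 14.
No augmenting path remains; maximum flow = 14.
In the residual graph, reachable from Plant: {Plant}.
Min-cut edges: Plant→A (6), Plant→B (8); capacity 6 + 8 = 14.
This cut is saturated, so no flow can exceed 14.

14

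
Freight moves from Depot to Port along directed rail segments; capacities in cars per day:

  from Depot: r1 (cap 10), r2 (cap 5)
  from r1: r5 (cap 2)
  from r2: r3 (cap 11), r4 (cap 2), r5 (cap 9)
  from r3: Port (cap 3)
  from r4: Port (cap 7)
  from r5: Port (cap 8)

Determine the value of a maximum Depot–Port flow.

Augment Depot→r1→r5→Port: bottleneck 2, flow now 2.
Augment Depot→r2→r3→Port: bottleneck 3, flow now 5.
Augment Depot→r2→r4→Port: bottleneck 2, flow now 7.
No augmenting path remains; maximum flow = 7.
In the residual graph, reachable from Depot: {Depot, r1}.
Min-cut edges: Depot→r2 (5), r1→r5 (2); capacity 5 + 2 = 7.
This cut is saturated, so no flow can exceed 7.

7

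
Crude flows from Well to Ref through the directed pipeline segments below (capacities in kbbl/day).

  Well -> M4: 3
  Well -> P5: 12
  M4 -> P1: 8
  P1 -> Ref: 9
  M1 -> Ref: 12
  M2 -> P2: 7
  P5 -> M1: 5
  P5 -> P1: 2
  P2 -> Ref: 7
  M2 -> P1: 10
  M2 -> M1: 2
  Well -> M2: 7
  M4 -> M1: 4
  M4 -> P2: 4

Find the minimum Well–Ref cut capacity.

Augment Well→P5→P1→Ref: bottleneck 2, flow now 2.
Augment Well→P5→M1→Ref: bottleneck 5, flow now 7.
Augment Well→M2→P2→Ref: bottleneck 7, flow now 14.
Augment Well→M4→P1→Ref: bottleneck 3, flow now 17.
No augmenting path remains; maximum flow = 17.
By max-flow min-cut, the minimum cut capacity equals the max flow.
In the residual graph, reachable from Well: {Well, P5}.
Min-cut edges: Well→M2 (7), Well→M4 (3), P5→P1 (2), P5→M1 (5); capacity 7 + 3 + 2 + 5 = 17.

17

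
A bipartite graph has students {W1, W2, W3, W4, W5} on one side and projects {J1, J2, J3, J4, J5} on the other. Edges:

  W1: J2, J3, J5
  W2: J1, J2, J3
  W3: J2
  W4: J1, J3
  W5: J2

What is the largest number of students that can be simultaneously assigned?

Unit-capacity flow: source→left, listed edges, right→sink; max matching = max flow.
Augmenting path W1→J2 (+1); matched 1.
Augmenting path W2→J1 (+1); matched 2.
Augmenting path W4→J3 (+1); matched 3.
Augmenting path W3→J2→W1→J5 (+1); matched 4.
No augmenting path remains; maximum matching = 4.
König certificate: {W1, W2, W4, J2} is a vertex cover of size 4 (every listed pair touches it), so no matching can be larger.

4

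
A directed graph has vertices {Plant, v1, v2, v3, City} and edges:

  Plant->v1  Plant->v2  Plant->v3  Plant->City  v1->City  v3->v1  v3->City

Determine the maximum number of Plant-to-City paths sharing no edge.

3

Assign every edge capacity 1; by Menger, the answer equals the max flow.
Path Plant→City (+1); total 1.
Path Plant→v1→City (+1); total 2.
Path Plant→v3→City (+1); total 3.
No residual Plant→City path; max flow = 3.
Certifying cut of size 3: {Plant→City, Plant→v1, Plant→v3}.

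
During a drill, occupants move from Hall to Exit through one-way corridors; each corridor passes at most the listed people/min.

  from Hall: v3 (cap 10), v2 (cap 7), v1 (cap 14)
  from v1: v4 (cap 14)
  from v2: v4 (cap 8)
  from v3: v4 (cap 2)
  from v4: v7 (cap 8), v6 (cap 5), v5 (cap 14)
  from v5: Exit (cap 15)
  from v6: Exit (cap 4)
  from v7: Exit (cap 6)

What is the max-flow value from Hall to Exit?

Augment Hall→v1→v4→v5→Exit: bottleneck 14, flow now 14.
Augment Hall→v2→v4→v6→Exit: bottleneck 4, flow now 18.
Augment Hall→v2→v4→v7→Exit: bottleneck 3, flow now 21.
Augment Hall→v3→v4→v7→Exit: bottleneck 2, flow now 23.
No augmenting path remains; maximum flow = 23.
In the residual graph, reachable from Hall: {Hall, v3}.
Min-cut edges: Hall→v1 (14), Hall→v2 (7), v3→v4 (2); capacity 14 + 7 + 2 = 23.
This cut is saturated, so no flow can exceed 23.

23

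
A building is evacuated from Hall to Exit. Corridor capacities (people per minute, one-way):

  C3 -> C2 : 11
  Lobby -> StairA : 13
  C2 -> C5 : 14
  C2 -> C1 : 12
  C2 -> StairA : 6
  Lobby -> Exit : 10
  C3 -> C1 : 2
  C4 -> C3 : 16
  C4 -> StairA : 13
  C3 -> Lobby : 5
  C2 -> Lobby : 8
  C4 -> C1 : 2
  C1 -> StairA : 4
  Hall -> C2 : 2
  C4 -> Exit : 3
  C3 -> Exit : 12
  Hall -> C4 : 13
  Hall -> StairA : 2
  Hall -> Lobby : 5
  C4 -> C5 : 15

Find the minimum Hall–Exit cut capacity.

Augment Hall→C4→Exit: bottleneck 3, flow now 3.
Augment Hall→Lobby→Exit: bottleneck 5, flow now 8.
Augment Hall→C4→C3→Exit: bottleneck 10, flow now 18.
Augment Hall→C2→Lobby→Exit: bottleneck 2, flow now 20.
No augmenting path remains; maximum flow = 20.
By max-flow min-cut, the minimum cut capacity equals the max flow.
In the residual graph, reachable from Hall: {Hall, StairA}.
Min-cut edges: Hall→C4 (13), Hall→C2 (2), Hall→Lobby (5); capacity 13 + 2 + 5 = 20.

20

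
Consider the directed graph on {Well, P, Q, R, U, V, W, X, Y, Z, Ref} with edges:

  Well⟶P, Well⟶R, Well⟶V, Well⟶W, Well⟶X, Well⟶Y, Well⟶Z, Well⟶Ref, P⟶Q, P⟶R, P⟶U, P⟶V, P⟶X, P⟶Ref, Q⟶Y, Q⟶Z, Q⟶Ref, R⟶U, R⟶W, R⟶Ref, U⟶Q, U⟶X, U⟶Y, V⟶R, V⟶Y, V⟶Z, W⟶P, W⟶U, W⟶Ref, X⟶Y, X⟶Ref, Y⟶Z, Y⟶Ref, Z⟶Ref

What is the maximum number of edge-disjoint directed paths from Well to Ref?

Assign every edge capacity 1; by Menger, the answer equals the max flow.
Path Well→Ref (+1); total 1.
Path Well→P→Ref (+1); total 2.
Path Well→R→Ref (+1); total 3.
Path Well→W→Ref (+1); total 4.
Path Well→X→Ref (+1); total 5.
Path Well→Y→Ref (+1); total 6.
Path Well→Z→Ref (+1); total 7.
Path Well→V→R→U→Q→Ref (+1); total 8.
No residual Well→Ref path; max flow = 8.
Certifying cut of size 8: {Well→P, Well→R, Well→Ref, Well→V, Well→W, Well→X, Well→Y, Well→Z}.

8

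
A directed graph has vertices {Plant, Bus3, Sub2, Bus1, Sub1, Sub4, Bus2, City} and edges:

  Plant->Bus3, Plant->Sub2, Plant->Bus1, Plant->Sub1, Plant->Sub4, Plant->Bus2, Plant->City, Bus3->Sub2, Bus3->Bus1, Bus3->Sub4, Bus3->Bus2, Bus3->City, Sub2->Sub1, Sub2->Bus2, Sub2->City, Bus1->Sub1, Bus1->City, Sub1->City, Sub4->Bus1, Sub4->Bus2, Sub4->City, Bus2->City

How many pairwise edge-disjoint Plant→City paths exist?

Assign every edge capacity 1; by Menger, the answer equals the max flow.
Path Plant→City (+1); total 1.
Path Plant→Bus3→City (+1); total 2.
Path Plant→Sub2→City (+1); total 3.
Path Plant→Bus1→City (+1); total 4.
Path Plant→Sub1→City (+1); total 5.
Path Plant→Sub4→City (+1); total 6.
Path Plant→Bus2→City (+1); total 7.
No residual Plant→City path; max flow = 7.
Certifying cut of size 7: {Plant→Bus1, Plant→Bus2, Plant→Bus3, Plant→City, Plant→Sub1, Plant→Sub2, Plant→Sub4}.

7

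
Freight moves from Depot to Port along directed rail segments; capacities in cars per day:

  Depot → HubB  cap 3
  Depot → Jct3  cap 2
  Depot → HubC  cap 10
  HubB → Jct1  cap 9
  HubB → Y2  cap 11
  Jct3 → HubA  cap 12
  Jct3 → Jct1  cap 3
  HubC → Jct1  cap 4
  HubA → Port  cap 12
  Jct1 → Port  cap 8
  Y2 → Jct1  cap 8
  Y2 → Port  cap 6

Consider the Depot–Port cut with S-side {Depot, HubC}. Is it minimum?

Given cut capacity: 3 + 2 + 4 = 9.
Augment Depot→HubB→Jct1→Port: bottleneck 3, flow now 3.
Augment Depot→Jct3→HubA→Port: bottleneck 2, flow now 5.
Augment Depot→HubC→Jct1→Port: bottleneck 4, flow now 9.
No augmenting path remains; maximum flow = 9.
Cut capacity 9 equals the max flow, so it is a minimum cut.

Yes — it is a minimum cut (capacity 9).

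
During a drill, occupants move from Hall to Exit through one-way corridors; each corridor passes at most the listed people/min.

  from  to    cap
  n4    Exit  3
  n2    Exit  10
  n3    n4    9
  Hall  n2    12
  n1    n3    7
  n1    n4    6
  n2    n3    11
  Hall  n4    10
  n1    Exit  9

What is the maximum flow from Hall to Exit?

13

Augment Hall→n2→Exit: bottleneck 10, flow now 10.
Augment Hall→n4→Exit: bottleneck 3, flow now 13.
No augmenting path remains; maximum flow = 13.
In the residual graph, reachable from Hall: {Hall, n2, n3, n4}.
Min-cut edges: n2→Exit (10), n4→Exit (3); capacity 10 + 3 = 13.
This cut is saturated, so no flow can exceed 13.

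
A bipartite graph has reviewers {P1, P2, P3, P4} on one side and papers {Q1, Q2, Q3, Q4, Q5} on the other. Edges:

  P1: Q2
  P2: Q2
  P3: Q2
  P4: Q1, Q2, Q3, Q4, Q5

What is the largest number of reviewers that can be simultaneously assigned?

2

Unit-capacity flow: source→left, listed edges, right→sink; max matching = max flow.
Augmenting path P1→Q2 (+1); matched 1.
Augmenting path P4→Q1 (+1); matched 2.
No augmenting path remains; maximum matching = 2.
König certificate: {P4, Q2} is a vertex cover of size 2 (every listed pair touches it), so no matching can be larger.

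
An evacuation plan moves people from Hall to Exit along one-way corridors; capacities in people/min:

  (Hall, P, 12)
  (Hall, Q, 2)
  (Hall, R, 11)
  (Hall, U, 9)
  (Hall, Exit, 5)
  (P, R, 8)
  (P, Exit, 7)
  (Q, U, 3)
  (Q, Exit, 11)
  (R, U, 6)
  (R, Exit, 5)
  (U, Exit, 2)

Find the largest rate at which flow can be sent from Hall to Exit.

21

Augment Hall→Exit: bottleneck 5, flow now 5.
Augment Hall→P→Exit: bottleneck 7, flow now 12.
Augment Hall→Q→Exit: bottleneck 2, flow now 14.
Augment Hall→R→Exit: bottleneck 5, flow now 19.
Augment Hall→U→Exit: bottleneck 2, flow now 21.
No augmenting path remains; maximum flow = 21.
In the residual graph, reachable from Hall: {Hall, P, R, U}.
Min-cut edges: Hall→Q (2), Hall→Exit (5), P→Exit (7), R→Exit (5), U→Exit (2); capacity 2 + 5 + 7 + 5 + 2 = 21.
This cut is saturated, so no flow can exceed 21.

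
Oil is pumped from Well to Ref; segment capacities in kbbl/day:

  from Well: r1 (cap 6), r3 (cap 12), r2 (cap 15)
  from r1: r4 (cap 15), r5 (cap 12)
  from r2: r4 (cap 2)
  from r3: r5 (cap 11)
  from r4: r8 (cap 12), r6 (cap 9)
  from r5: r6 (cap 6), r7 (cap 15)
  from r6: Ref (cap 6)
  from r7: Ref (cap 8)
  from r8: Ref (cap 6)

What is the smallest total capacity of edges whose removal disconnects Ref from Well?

Augment Well→r1→r4→r6→Ref: bottleneck 6, flow now 6.
Augment Well→r2→r4→r8→Ref: bottleneck 2, flow now 8.
Augment Well→r3→r5→r7→Ref: bottleneck 8, flow now 16.
Augment Well→r3→r5→r6→r4→r8→Ref: bottleneck 3, flow now 19. (uses reverse residual edge)
No augmenting path remains; maximum flow = 19.
By max-flow min-cut, the minimum cut capacity equals the max flow.
In the residual graph, reachable from Well: {Well, r2, r3}.
Min-cut edges: Well→r1 (6), r2→r4 (2), r3→r5 (11); capacity 6 + 2 + 11 = 19.

19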